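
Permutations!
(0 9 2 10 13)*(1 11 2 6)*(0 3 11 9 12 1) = (0 12 1 9 6)(2 10 13 3 11) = [12, 9, 10, 11, 4, 5, 0, 7, 8, 6, 13, 2, 1, 3]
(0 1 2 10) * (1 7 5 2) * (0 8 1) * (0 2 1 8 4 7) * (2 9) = (1 9 2 10 4 7 5) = [0, 9, 10, 3, 7, 1, 6, 5, 8, 2, 4]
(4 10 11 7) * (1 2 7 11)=(11)(1 2 7 4 10)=[0, 2, 7, 3, 10, 5, 6, 4, 8, 9, 1, 11]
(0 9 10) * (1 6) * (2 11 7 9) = (0 2 11 7 9 10)(1 6) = [2, 6, 11, 3, 4, 5, 1, 9, 8, 10, 0, 7]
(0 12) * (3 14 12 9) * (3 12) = (0 9 12)(3 14) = [9, 1, 2, 14, 4, 5, 6, 7, 8, 12, 10, 11, 0, 13, 3]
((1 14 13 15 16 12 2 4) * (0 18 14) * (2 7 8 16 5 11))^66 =(0 11 14 4 15)(1 5 18 2 13)(7 16)(8 12)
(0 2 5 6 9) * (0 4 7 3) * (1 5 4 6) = (0 2 4 7 3)(1 5)(6 9) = [2, 5, 4, 0, 7, 1, 9, 3, 8, 6]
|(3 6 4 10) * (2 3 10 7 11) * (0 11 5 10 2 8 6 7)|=|(0 11 8 6 4)(2 3 7 5 10)|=5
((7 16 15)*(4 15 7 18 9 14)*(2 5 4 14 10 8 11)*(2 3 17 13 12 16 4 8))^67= (2 12 10 13 9 17 18 3 15 11 4 8 7 5 16)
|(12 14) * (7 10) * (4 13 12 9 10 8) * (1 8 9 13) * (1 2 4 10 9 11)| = |(1 8 10 7 11)(2 4)(12 14 13)| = 30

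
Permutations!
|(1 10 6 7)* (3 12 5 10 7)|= 10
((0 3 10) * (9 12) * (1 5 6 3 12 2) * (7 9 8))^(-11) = ((0 12 8 7 9 2 1 5 6 3 10))^(-11) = (12)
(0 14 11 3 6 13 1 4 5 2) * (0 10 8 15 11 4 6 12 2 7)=[14, 6, 10, 12, 5, 7, 13, 0, 15, 9, 8, 3, 2, 1, 4, 11]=(0 14 4 5 7)(1 6 13)(2 10 8 15 11 3 12)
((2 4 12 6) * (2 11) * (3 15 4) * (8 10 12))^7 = (2 6 10 4 3 11 12 8 15)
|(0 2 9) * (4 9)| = 4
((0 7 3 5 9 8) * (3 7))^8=(0 9 3 8 5)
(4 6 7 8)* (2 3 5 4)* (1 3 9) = (1 3 5 4 6 7 8 2 9) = [0, 3, 9, 5, 6, 4, 7, 8, 2, 1]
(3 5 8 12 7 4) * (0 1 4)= (0 1 4 3 5 8 12 7)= [1, 4, 2, 5, 3, 8, 6, 0, 12, 9, 10, 11, 7]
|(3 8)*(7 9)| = 2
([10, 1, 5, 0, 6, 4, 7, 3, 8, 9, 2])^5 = (0 6 2 3 4 10 7 5)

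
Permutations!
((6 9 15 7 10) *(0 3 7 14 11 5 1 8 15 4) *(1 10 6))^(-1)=((0 3 7 6 9 4)(1 8 15 14 11 5 10))^(-1)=(0 4 9 6 7 3)(1 10 5 11 14 15 8)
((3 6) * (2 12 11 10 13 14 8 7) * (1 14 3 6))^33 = (1 7 11 3 8 12 13 14 2 10)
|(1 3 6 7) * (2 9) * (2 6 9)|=5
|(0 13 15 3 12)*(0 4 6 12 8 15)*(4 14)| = 12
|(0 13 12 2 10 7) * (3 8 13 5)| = |(0 5 3 8 13 12 2 10 7)| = 9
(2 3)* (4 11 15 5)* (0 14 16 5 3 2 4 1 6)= (0 14 16 5 1 6)(3 4 11 15)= [14, 6, 2, 4, 11, 1, 0, 7, 8, 9, 10, 15, 12, 13, 16, 3, 5]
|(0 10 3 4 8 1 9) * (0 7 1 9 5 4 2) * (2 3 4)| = 9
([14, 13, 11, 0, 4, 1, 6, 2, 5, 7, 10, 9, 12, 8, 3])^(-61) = (0 3 14)(1 5 8 13)(2 7 9 11)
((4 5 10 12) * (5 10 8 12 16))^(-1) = ((4 10 16 5 8 12))^(-1) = (4 12 8 5 16 10)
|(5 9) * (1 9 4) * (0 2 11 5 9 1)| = |(0 2 11 5 4)| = 5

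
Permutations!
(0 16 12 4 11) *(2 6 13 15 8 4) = (0 16 12 2 6 13 15 8 4 11) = [16, 1, 6, 3, 11, 5, 13, 7, 4, 9, 10, 0, 2, 15, 14, 8, 12]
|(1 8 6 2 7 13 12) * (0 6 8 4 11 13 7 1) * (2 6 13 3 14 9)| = 21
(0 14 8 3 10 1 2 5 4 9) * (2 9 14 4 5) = [4, 9, 2, 10, 14, 5, 6, 7, 3, 0, 1, 11, 12, 13, 8] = (0 4 14 8 3 10 1 9)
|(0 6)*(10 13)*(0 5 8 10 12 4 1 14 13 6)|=|(1 14 13 12 4)(5 8 10 6)|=20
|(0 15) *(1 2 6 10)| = |(0 15)(1 2 6 10)| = 4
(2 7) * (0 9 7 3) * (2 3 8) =(0 9 7 3)(2 8) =[9, 1, 8, 0, 4, 5, 6, 3, 2, 7]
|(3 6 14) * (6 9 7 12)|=6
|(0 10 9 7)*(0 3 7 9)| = 2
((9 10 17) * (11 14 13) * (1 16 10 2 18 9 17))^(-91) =(1 10 16)(2 9 18)(11 13 14)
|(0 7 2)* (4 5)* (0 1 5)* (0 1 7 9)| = 6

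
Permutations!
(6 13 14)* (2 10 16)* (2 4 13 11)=(2 10 16 4 13 14 6 11)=[0, 1, 10, 3, 13, 5, 11, 7, 8, 9, 16, 2, 12, 14, 6, 15, 4]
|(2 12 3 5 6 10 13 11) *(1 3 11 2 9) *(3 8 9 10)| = |(1 8 9)(2 12 11 10 13)(3 5 6)| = 15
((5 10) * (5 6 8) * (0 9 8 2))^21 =(10)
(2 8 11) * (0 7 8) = (0 7 8 11 2) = [7, 1, 0, 3, 4, 5, 6, 8, 11, 9, 10, 2]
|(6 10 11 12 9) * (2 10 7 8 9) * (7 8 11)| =15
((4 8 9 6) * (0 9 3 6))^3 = (0 9)(3 8 4 6)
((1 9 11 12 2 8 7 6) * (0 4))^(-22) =(1 11 2 7)(6 9 12 8) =((0 4)(1 9 11 12 2 8 7 6))^(-22)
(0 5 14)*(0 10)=(0 5 14 10)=[5, 1, 2, 3, 4, 14, 6, 7, 8, 9, 0, 11, 12, 13, 10]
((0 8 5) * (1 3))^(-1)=((0 8 5)(1 3))^(-1)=(0 5 8)(1 3)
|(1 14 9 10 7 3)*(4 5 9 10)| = 15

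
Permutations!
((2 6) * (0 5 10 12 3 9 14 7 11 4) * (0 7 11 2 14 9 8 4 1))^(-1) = ((0 5 10 12 3 8 4 7 2 6 14 11 1))^(-1) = (0 1 11 14 6 2 7 4 8 3 12 10 5)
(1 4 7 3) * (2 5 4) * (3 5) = (1 2 3)(4 7 5) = [0, 2, 3, 1, 7, 4, 6, 5]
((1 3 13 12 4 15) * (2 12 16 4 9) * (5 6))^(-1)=(1 15 4 16 13 3)(2 9 12)(5 6)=((1 3 13 16 4 15)(2 12 9)(5 6))^(-1)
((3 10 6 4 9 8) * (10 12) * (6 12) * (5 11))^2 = (12)(3 4 8 6 9)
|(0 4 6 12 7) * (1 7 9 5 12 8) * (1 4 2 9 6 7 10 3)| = 9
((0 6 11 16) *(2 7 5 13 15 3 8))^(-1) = (0 16 11 6)(2 8 3 15 13 5 7)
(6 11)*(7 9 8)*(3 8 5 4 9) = (3 8 7)(4 9 5)(6 11) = [0, 1, 2, 8, 9, 4, 11, 3, 7, 5, 10, 6]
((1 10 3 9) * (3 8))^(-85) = ((1 10 8 3 9))^(-85) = (10)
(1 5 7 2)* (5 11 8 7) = (1 11 8 7 2) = [0, 11, 1, 3, 4, 5, 6, 2, 7, 9, 10, 8]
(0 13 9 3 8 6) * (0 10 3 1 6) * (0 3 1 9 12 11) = (0 13 12 11)(1 6 10)(3 8) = [13, 6, 2, 8, 4, 5, 10, 7, 3, 9, 1, 0, 11, 12]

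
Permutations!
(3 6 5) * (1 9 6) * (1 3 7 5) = (1 9 6)(5 7) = [0, 9, 2, 3, 4, 7, 1, 5, 8, 6]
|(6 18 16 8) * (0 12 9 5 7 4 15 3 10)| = 36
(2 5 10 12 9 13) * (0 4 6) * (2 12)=[4, 1, 5, 3, 6, 10, 0, 7, 8, 13, 2, 11, 9, 12]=(0 4 6)(2 5 10)(9 13 12)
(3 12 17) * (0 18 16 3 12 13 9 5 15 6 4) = [18, 1, 2, 13, 0, 15, 4, 7, 8, 5, 10, 11, 17, 9, 14, 6, 3, 12, 16] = (0 18 16 3 13 9 5 15 6 4)(12 17)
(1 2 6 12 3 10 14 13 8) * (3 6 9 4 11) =(1 2 9 4 11 3 10 14 13 8)(6 12) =[0, 2, 9, 10, 11, 5, 12, 7, 1, 4, 14, 3, 6, 8, 13]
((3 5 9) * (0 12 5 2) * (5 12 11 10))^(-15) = ((12)(0 11 10 5 9 3 2))^(-15) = (12)(0 2 3 9 5 10 11)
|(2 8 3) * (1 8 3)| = |(1 8)(2 3)| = 2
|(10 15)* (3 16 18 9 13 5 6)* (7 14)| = |(3 16 18 9 13 5 6)(7 14)(10 15)| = 14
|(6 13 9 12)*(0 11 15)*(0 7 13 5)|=|(0 11 15 7 13 9 12 6 5)|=9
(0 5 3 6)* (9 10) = (0 5 3 6)(9 10) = [5, 1, 2, 6, 4, 3, 0, 7, 8, 10, 9]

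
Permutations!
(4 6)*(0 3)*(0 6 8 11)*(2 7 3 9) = (0 9 2 7 3 6 4 8 11) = [9, 1, 7, 6, 8, 5, 4, 3, 11, 2, 10, 0]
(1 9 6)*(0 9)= (0 9 6 1)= [9, 0, 2, 3, 4, 5, 1, 7, 8, 6]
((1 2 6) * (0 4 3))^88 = (0 4 3)(1 2 6)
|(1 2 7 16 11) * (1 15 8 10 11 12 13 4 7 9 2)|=20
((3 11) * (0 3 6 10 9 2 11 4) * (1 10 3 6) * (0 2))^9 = (11)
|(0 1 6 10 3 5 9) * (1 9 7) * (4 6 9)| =9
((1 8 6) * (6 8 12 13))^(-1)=((1 12 13 6))^(-1)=(1 6 13 12)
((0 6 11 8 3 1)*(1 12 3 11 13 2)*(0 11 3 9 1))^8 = (13)(1 8 12)(3 9 11)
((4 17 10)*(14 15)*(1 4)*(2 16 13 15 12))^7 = (1 10 17 4)(2 16 13 15 14 12) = ((1 4 17 10)(2 16 13 15 14 12))^7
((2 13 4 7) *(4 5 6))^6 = ((2 13 5 6 4 7))^6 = (13)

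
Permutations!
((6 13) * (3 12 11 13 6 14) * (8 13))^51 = ((3 12 11 8 13 14))^51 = (3 8)(11 14)(12 13)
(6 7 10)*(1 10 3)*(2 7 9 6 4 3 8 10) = (1 2 7 8 10 4 3)(6 9) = [0, 2, 7, 1, 3, 5, 9, 8, 10, 6, 4]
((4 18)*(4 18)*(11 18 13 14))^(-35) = ((11 18 13 14))^(-35) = (11 18 13 14)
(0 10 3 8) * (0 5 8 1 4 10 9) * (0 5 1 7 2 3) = [9, 4, 3, 7, 10, 8, 6, 2, 1, 5, 0] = (0 9 5 8 1 4 10)(2 3 7)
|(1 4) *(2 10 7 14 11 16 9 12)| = |(1 4)(2 10 7 14 11 16 9 12)| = 8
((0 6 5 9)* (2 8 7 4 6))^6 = ((0 2 8 7 4 6 5 9))^6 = (0 5 4 8)(2 9 6 7)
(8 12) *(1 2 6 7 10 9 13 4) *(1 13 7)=[0, 2, 6, 3, 13, 5, 1, 10, 12, 7, 9, 11, 8, 4]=(1 2 6)(4 13)(7 10 9)(8 12)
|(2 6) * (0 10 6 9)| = 5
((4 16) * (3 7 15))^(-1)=(3 15 7)(4 16)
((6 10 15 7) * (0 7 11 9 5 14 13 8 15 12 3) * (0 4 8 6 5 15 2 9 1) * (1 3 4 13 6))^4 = ((0 7 5 14 6 10 12 4 8 2 9 15 11 3 13 1))^4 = (0 6 8 11)(1 14 4 15)(2 3 7 10)(5 12 9 13)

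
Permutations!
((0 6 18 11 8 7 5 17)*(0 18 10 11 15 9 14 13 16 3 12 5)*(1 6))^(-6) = ((0 1 6 10 11 8 7)(3 12 5 17 18 15 9 14 13 16))^(-6) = (0 1 6 10 11 8 7)(3 18 13 5 9)(12 15 16 17 14)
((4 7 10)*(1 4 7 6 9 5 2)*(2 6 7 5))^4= (1 5)(2 10)(4 6)(7 9)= ((1 4 7 10 5 6 9 2))^4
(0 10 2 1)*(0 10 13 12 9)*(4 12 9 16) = (0 13 9)(1 10 2)(4 12 16) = [13, 10, 1, 3, 12, 5, 6, 7, 8, 0, 2, 11, 16, 9, 14, 15, 4]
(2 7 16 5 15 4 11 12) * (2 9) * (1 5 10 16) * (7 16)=[0, 5, 16, 3, 11, 15, 6, 1, 8, 2, 7, 12, 9, 13, 14, 4, 10]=(1 5 15 4 11 12 9 2 16 10 7)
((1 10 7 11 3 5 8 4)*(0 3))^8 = (0 11 7 10 1 4 8 5 3)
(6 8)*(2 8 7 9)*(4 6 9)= [0, 1, 8, 3, 6, 5, 7, 4, 9, 2]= (2 8 9)(4 6 7)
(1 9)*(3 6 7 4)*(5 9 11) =(1 11 5 9)(3 6 7 4) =[0, 11, 2, 6, 3, 9, 7, 4, 8, 1, 10, 5]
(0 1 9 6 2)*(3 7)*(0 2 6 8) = (0 1 9 8)(3 7) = [1, 9, 2, 7, 4, 5, 6, 3, 0, 8]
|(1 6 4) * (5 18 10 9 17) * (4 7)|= |(1 6 7 4)(5 18 10 9 17)|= 20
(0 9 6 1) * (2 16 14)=(0 9 6 1)(2 16 14)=[9, 0, 16, 3, 4, 5, 1, 7, 8, 6, 10, 11, 12, 13, 2, 15, 14]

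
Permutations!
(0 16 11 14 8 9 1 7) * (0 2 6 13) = (0 16 11 14 8 9 1 7 2 6 13) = [16, 7, 6, 3, 4, 5, 13, 2, 9, 1, 10, 14, 12, 0, 8, 15, 11]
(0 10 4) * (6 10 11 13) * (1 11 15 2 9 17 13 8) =(0 15 2 9 17 13 6 10 4)(1 11 8) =[15, 11, 9, 3, 0, 5, 10, 7, 1, 17, 4, 8, 12, 6, 14, 2, 16, 13]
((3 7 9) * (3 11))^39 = ((3 7 9 11))^39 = (3 11 9 7)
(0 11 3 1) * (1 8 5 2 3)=(0 11 1)(2 3 8 5)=[11, 0, 3, 8, 4, 2, 6, 7, 5, 9, 10, 1]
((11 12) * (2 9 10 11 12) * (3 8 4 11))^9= ((12)(2 9 10 3 8 4 11))^9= (12)(2 10 8 11 9 3 4)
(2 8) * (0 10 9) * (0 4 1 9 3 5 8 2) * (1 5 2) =(0 10 3 2 1 9 4 5 8) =[10, 9, 1, 2, 5, 8, 6, 7, 0, 4, 3]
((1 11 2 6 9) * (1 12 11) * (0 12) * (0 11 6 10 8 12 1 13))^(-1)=((0 1 13)(2 10 8 12 6 9 11))^(-1)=(0 13 1)(2 11 9 6 12 8 10)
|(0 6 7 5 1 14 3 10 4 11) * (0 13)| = 11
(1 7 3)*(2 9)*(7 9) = (1 9 2 7 3) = [0, 9, 7, 1, 4, 5, 6, 3, 8, 2]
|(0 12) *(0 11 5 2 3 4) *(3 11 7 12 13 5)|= 14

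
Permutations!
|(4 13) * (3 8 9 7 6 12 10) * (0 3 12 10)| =|(0 3 8 9 7 6 10 12)(4 13)| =8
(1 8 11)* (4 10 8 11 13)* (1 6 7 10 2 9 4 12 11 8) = [0, 8, 9, 3, 2, 5, 7, 10, 13, 4, 1, 6, 11, 12] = (1 8 13 12 11 6 7 10)(2 9 4)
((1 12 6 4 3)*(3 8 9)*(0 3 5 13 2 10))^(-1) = ((0 3 1 12 6 4 8 9 5 13 2 10))^(-1) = (0 10 2 13 5 9 8 4 6 12 1 3)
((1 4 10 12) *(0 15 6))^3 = ((0 15 6)(1 4 10 12))^3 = (15)(1 12 10 4)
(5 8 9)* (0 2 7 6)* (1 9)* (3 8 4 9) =(0 2 7 6)(1 3 8)(4 9 5) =[2, 3, 7, 8, 9, 4, 0, 6, 1, 5]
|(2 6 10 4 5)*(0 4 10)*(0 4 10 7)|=12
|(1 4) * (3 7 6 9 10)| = |(1 4)(3 7 6 9 10)| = 10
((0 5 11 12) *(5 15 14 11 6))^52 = ((0 15 14 11 12)(5 6))^52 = (0 14 12 15 11)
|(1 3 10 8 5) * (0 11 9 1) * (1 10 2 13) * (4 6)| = 12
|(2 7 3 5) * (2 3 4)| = 6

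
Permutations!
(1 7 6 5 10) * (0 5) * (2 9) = [5, 7, 9, 3, 4, 10, 0, 6, 8, 2, 1] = (0 5 10 1 7 6)(2 9)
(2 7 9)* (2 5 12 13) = (2 7 9 5 12 13) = [0, 1, 7, 3, 4, 12, 6, 9, 8, 5, 10, 11, 13, 2]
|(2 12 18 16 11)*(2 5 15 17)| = 8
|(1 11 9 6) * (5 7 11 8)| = |(1 8 5 7 11 9 6)| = 7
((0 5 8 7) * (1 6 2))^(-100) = (8)(1 2 6)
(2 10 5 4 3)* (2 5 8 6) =[0, 1, 10, 5, 3, 4, 2, 7, 6, 9, 8] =(2 10 8 6)(3 5 4)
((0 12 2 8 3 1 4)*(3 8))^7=((0 12 2 3 1 4))^7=(0 12 2 3 1 4)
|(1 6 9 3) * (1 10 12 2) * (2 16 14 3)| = |(1 6 9 2)(3 10 12 16 14)| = 20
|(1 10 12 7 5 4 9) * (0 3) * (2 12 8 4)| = 20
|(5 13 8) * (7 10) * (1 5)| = 4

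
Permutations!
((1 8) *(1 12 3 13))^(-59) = ((1 8 12 3 13))^(-59) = (1 8 12 3 13)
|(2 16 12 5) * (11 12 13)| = |(2 16 13 11 12 5)| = 6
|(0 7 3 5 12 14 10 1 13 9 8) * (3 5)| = 10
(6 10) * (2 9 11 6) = (2 9 11 6 10) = [0, 1, 9, 3, 4, 5, 10, 7, 8, 11, 2, 6]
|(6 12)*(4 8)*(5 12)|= |(4 8)(5 12 6)|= 6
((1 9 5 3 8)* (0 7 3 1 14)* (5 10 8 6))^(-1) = ((0 7 3 6 5 1 9 10 8 14))^(-1) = (0 14 8 10 9 1 5 6 3 7)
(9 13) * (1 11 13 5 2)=[0, 11, 1, 3, 4, 2, 6, 7, 8, 5, 10, 13, 12, 9]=(1 11 13 9 5 2)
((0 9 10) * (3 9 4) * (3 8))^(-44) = ((0 4 8 3 9 10))^(-44) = (0 9 8)(3 4 10)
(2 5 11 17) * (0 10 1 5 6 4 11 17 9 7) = (0 10 1 5 17 2 6 4 11 9 7) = [10, 5, 6, 3, 11, 17, 4, 0, 8, 7, 1, 9, 12, 13, 14, 15, 16, 2]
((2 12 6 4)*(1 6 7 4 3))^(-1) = ((1 6 3)(2 12 7 4))^(-1) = (1 3 6)(2 4 7 12)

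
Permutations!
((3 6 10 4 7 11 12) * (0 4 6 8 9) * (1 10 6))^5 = ((0 4 7 11 12 3 8 9)(1 10))^5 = (0 3 7 9 12 4 8 11)(1 10)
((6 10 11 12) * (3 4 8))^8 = ((3 4 8)(6 10 11 12))^8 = (12)(3 8 4)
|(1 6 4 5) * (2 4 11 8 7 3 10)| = 10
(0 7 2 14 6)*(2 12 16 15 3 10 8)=(0 7 12 16 15 3 10 8 2 14 6)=[7, 1, 14, 10, 4, 5, 0, 12, 2, 9, 8, 11, 16, 13, 6, 3, 15]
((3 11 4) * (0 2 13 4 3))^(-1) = ((0 2 13 4)(3 11))^(-1) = (0 4 13 2)(3 11)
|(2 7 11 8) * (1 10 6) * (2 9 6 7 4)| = 14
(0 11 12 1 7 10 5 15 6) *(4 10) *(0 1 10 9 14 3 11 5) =[5, 7, 2, 11, 9, 15, 1, 4, 8, 14, 0, 12, 10, 13, 3, 6] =(0 5 15 6 1 7 4 9 14 3 11 12 10)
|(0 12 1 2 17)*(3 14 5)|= |(0 12 1 2 17)(3 14 5)|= 15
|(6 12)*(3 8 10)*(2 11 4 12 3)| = |(2 11 4 12 6 3 8 10)| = 8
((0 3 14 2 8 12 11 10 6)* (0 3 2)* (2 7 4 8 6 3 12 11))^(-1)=(0 14 3 10 11 8 4 7)(2 12 6)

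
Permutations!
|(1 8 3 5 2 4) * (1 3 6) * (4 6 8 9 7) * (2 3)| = |(1 9 7 4 2 6)(3 5)| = 6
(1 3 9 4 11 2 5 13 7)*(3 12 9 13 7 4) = (1 12 9 3 13 4 11 2 5 7) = [0, 12, 5, 13, 11, 7, 6, 1, 8, 3, 10, 2, 9, 4]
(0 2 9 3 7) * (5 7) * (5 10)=(0 2 9 3 10 5 7)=[2, 1, 9, 10, 4, 7, 6, 0, 8, 3, 5]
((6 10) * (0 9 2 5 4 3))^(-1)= ((0 9 2 5 4 3)(6 10))^(-1)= (0 3 4 5 2 9)(6 10)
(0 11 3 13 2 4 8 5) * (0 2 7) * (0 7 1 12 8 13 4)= (0 11 3 4 13 1 12 8 5 2)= [11, 12, 0, 4, 13, 2, 6, 7, 5, 9, 10, 3, 8, 1]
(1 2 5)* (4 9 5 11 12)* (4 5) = (1 2 11 12 5)(4 9) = [0, 2, 11, 3, 9, 1, 6, 7, 8, 4, 10, 12, 5]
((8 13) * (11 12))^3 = ((8 13)(11 12))^3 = (8 13)(11 12)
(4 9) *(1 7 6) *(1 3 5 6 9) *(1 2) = (1 7 9 4 2)(3 5 6) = [0, 7, 1, 5, 2, 6, 3, 9, 8, 4]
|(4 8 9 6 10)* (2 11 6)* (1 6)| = 8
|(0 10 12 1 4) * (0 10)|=|(1 4 10 12)|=4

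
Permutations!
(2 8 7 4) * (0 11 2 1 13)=(0 11 2 8 7 4 1 13)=[11, 13, 8, 3, 1, 5, 6, 4, 7, 9, 10, 2, 12, 0]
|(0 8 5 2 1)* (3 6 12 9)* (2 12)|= |(0 8 5 12 9 3 6 2 1)|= 9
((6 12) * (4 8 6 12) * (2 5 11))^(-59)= ((12)(2 5 11)(4 8 6))^(-59)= (12)(2 5 11)(4 8 6)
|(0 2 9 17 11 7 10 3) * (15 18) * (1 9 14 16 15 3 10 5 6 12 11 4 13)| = |(0 2 14 16 15 18 3)(1 9 17 4 13)(5 6 12 11 7)| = 35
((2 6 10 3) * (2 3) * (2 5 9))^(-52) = (2 5 6 9 10)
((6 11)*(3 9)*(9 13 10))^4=(13)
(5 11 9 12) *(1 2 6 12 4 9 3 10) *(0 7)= (0 7)(1 2 6 12 5 11 3 10)(4 9)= [7, 2, 6, 10, 9, 11, 12, 0, 8, 4, 1, 3, 5]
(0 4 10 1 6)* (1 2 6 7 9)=(0 4 10 2 6)(1 7 9)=[4, 7, 6, 3, 10, 5, 0, 9, 8, 1, 2]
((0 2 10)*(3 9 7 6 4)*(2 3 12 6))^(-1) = ((0 3 9 7 2 10)(4 12 6))^(-1) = (0 10 2 7 9 3)(4 6 12)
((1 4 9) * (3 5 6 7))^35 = (1 9 4)(3 7 6 5)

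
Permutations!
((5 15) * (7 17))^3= (5 15)(7 17)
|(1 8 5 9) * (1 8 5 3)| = 5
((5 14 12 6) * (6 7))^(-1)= ((5 14 12 7 6))^(-1)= (5 6 7 12 14)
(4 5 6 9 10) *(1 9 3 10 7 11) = (1 9 7 11)(3 10 4 5 6) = [0, 9, 2, 10, 5, 6, 3, 11, 8, 7, 4, 1]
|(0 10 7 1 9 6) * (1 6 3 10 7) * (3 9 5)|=12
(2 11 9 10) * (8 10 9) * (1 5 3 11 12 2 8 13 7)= (1 5 3 11 13 7)(2 12)(8 10)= [0, 5, 12, 11, 4, 3, 6, 1, 10, 9, 8, 13, 2, 7]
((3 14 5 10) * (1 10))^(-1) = (1 5 14 3 10)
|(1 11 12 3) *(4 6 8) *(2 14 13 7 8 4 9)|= |(1 11 12 3)(2 14 13 7 8 9)(4 6)|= 12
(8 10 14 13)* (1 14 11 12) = (1 14 13 8 10 11 12) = [0, 14, 2, 3, 4, 5, 6, 7, 10, 9, 11, 12, 1, 8, 13]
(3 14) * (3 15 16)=(3 14 15 16)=[0, 1, 2, 14, 4, 5, 6, 7, 8, 9, 10, 11, 12, 13, 15, 16, 3]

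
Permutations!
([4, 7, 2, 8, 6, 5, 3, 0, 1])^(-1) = [7, 8, 2, 6, 0, 5, 4, 1, 3]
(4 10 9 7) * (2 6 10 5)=(2 6 10 9 7 4 5)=[0, 1, 6, 3, 5, 2, 10, 4, 8, 7, 9]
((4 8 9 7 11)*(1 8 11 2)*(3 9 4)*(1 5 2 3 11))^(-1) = ((11)(1 8 4)(2 5)(3 9 7))^(-1) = (11)(1 4 8)(2 5)(3 7 9)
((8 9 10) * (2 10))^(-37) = (2 9 8 10) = ((2 10 8 9))^(-37)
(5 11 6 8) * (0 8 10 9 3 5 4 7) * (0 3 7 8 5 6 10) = (0 5 11 10 9 7 3 6)(4 8) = [5, 1, 2, 6, 8, 11, 0, 3, 4, 7, 9, 10]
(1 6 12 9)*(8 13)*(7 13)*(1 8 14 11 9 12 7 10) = [0, 6, 2, 3, 4, 5, 7, 13, 10, 8, 1, 9, 12, 14, 11] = (1 6 7 13 14 11 9 8 10)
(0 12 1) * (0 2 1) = (0 12)(1 2) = [12, 2, 1, 3, 4, 5, 6, 7, 8, 9, 10, 11, 0]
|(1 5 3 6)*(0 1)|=|(0 1 5 3 6)|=5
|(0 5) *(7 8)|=2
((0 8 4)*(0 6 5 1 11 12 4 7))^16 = ((0 8 7)(1 11 12 4 6 5))^16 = (0 8 7)(1 6 12)(4 11 5)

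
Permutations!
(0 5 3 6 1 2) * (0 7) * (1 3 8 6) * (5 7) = (0 7)(1 2 5 8 6 3) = [7, 2, 5, 1, 4, 8, 3, 0, 6]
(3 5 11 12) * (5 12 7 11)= (3 12)(7 11)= [0, 1, 2, 12, 4, 5, 6, 11, 8, 9, 10, 7, 3]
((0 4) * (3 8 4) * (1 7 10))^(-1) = (0 4 8 3)(1 10 7)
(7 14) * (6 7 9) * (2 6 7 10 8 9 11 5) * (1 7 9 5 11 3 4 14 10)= (1 7 10 8 5 2 6)(3 4 14)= [0, 7, 6, 4, 14, 2, 1, 10, 5, 9, 8, 11, 12, 13, 3]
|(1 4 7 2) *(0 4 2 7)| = 2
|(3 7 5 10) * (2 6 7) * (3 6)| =|(2 3)(5 10 6 7)| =4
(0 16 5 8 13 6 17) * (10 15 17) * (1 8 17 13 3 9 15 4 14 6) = (0 16 5 17)(1 8 3 9 15 13)(4 14 6 10) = [16, 8, 2, 9, 14, 17, 10, 7, 3, 15, 4, 11, 12, 1, 6, 13, 5, 0]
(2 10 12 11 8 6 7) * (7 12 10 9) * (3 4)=(2 9 7)(3 4)(6 12 11 8)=[0, 1, 9, 4, 3, 5, 12, 2, 6, 7, 10, 8, 11]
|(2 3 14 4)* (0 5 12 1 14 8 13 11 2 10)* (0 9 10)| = |(0 5 12 1 14 4)(2 3 8 13 11)(9 10)| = 30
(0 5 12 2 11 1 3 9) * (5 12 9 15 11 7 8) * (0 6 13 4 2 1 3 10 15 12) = (1 10 15 11 3 12)(2 7 8 5 9 6 13 4) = [0, 10, 7, 12, 2, 9, 13, 8, 5, 6, 15, 3, 1, 4, 14, 11]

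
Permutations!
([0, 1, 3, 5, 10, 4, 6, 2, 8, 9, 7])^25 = (2 3 5 4 10 7)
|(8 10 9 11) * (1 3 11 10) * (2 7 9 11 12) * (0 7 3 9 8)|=|(0 7 8 1 9 10 11)(2 3 12)|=21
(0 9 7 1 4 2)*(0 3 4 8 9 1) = (0 1 8 9 7)(2 3 4) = [1, 8, 3, 4, 2, 5, 6, 0, 9, 7]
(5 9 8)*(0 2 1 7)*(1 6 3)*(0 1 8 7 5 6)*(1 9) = (0 2)(1 5)(3 8 6)(7 9) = [2, 5, 0, 8, 4, 1, 3, 9, 6, 7]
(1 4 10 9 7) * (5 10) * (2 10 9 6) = [0, 4, 10, 3, 5, 9, 2, 1, 8, 7, 6] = (1 4 5 9 7)(2 10 6)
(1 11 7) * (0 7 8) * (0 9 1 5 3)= (0 7 5 3)(1 11 8 9)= [7, 11, 2, 0, 4, 3, 6, 5, 9, 1, 10, 8]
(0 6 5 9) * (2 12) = (0 6 5 9)(2 12) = [6, 1, 12, 3, 4, 9, 5, 7, 8, 0, 10, 11, 2]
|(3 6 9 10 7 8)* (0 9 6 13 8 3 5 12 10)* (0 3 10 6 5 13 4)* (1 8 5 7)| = |(0 9 3 4)(1 8 13 5 12 6 7 10)| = 8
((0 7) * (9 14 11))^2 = (9 11 14)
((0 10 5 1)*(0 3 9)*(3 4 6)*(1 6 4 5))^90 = ((0 10 1 5 6 3 9))^90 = (0 9 3 6 5 1 10)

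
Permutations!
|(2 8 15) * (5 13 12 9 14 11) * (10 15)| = |(2 8 10 15)(5 13 12 9 14 11)| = 12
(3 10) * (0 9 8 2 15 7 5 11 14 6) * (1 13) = (0 9 8 2 15 7 5 11 14 6)(1 13)(3 10) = [9, 13, 15, 10, 4, 11, 0, 5, 2, 8, 3, 14, 12, 1, 6, 7]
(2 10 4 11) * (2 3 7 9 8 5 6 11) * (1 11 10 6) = (1 11 3 7 9 8 5)(2 6 10 4) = [0, 11, 6, 7, 2, 1, 10, 9, 5, 8, 4, 3]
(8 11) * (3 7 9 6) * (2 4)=[0, 1, 4, 7, 2, 5, 3, 9, 11, 6, 10, 8]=(2 4)(3 7 9 6)(8 11)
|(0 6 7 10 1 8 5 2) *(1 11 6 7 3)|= 10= |(0 7 10 11 6 3 1 8 5 2)|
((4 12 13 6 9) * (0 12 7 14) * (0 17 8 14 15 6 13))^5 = (0 12)(8 17 14)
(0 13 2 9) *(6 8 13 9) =(0 9)(2 6 8 13) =[9, 1, 6, 3, 4, 5, 8, 7, 13, 0, 10, 11, 12, 2]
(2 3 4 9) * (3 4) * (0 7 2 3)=(0 7 2 4 9 3)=[7, 1, 4, 0, 9, 5, 6, 2, 8, 3]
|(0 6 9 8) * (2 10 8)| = 6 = |(0 6 9 2 10 8)|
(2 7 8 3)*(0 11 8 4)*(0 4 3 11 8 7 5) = (0 8 11 7 3 2 5) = [8, 1, 5, 2, 4, 0, 6, 3, 11, 9, 10, 7]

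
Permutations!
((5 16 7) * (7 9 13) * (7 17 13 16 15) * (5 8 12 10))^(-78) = ((5 15 7 8 12 10)(9 16)(13 17))^(-78) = (17)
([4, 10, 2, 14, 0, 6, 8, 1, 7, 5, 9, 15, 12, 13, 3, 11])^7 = [4, 1, 2, 14, 0, 5, 6, 7, 8, 9, 10, 15, 12, 13, 3, 11]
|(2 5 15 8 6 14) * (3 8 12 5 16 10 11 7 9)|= 30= |(2 16 10 11 7 9 3 8 6 14)(5 15 12)|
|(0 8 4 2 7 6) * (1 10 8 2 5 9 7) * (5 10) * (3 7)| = 24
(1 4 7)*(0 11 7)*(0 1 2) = (0 11 7 2)(1 4) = [11, 4, 0, 3, 1, 5, 6, 2, 8, 9, 10, 7]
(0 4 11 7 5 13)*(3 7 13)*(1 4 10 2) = (0 10 2 1 4 11 13)(3 7 5) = [10, 4, 1, 7, 11, 3, 6, 5, 8, 9, 2, 13, 12, 0]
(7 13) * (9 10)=(7 13)(9 10)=[0, 1, 2, 3, 4, 5, 6, 13, 8, 10, 9, 11, 12, 7]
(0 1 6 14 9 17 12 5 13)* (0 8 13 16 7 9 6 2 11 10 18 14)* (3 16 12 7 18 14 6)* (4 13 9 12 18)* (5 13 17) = (0 1 2 11 10 14 3 16 4 17 7 12 13 8 9 5 18 6) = [1, 2, 11, 16, 17, 18, 0, 12, 9, 5, 14, 10, 13, 8, 3, 15, 4, 7, 6]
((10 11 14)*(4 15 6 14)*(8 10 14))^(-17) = ((4 15 6 8 10 11))^(-17) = (4 15 6 8 10 11)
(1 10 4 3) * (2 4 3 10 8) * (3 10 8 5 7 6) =(10)(1 5 7 6 3)(2 4 8) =[0, 5, 4, 1, 8, 7, 3, 6, 2, 9, 10]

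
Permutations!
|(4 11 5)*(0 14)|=6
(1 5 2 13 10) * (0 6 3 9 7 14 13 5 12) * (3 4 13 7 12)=(0 6 4 13 10 1 3 9 12)(2 5)(7 14)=[6, 3, 5, 9, 13, 2, 4, 14, 8, 12, 1, 11, 0, 10, 7]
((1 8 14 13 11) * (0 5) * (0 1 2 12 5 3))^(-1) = (0 3)(1 5 12 2 11 13 14 8)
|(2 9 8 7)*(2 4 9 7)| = 5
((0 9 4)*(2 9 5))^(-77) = (0 9 5 4 2)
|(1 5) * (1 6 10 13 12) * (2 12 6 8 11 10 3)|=|(1 5 8 11 10 13 6 3 2 12)|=10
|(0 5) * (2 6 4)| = 6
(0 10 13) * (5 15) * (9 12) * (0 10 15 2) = (0 15 5 2)(9 12)(10 13) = [15, 1, 0, 3, 4, 2, 6, 7, 8, 12, 13, 11, 9, 10, 14, 5]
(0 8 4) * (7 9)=(0 8 4)(7 9)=[8, 1, 2, 3, 0, 5, 6, 9, 4, 7]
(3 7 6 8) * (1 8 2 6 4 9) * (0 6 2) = [6, 8, 2, 7, 9, 5, 0, 4, 3, 1] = (0 6)(1 8 3 7 4 9)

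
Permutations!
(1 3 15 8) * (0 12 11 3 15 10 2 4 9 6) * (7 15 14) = (0 12 11 3 10 2 4 9 6)(1 14 7 15 8) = [12, 14, 4, 10, 9, 5, 0, 15, 1, 6, 2, 3, 11, 13, 7, 8]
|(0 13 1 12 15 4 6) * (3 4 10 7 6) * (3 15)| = 10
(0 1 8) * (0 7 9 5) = [1, 8, 2, 3, 4, 0, 6, 9, 7, 5] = (0 1 8 7 9 5)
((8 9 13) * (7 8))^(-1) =(7 13 9 8)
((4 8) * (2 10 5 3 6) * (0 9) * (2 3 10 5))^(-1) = ((0 9)(2 5 10)(3 6)(4 8))^(-1) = (0 9)(2 10 5)(3 6)(4 8)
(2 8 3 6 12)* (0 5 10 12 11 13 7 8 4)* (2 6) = (0 5 10 12 6 11 13 7 8 3 2 4) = [5, 1, 4, 2, 0, 10, 11, 8, 3, 9, 12, 13, 6, 7]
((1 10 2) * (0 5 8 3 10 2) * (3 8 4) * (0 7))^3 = (0 3)(1 2)(4 7)(5 10)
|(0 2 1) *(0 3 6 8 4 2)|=|(1 3 6 8 4 2)|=6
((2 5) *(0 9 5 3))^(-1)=(0 3 2 5 9)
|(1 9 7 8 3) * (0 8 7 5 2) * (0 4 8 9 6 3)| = |(0 9 5 2 4 8)(1 6 3)| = 6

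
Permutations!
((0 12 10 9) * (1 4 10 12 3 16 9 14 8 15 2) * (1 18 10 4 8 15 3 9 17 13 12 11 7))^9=(0 9)(2 15 14 10 18)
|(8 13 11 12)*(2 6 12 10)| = |(2 6 12 8 13 11 10)| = 7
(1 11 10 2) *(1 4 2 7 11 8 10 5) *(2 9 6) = (1 8 10 7 11 5)(2 4 9 6) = [0, 8, 4, 3, 9, 1, 2, 11, 10, 6, 7, 5]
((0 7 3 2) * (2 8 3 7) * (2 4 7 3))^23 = ((0 4 7 3 8 2))^23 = (0 2 8 3 7 4)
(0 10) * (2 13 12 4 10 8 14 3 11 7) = (0 8 14 3 11 7 2 13 12 4 10) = [8, 1, 13, 11, 10, 5, 6, 2, 14, 9, 0, 7, 4, 12, 3]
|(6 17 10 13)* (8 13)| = |(6 17 10 8 13)| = 5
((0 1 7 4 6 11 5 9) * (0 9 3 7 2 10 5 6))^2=((0 1 2 10 5 3 7 4)(6 11))^2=(11)(0 2 5 7)(1 10 3 4)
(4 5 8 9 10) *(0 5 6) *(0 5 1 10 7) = [1, 10, 2, 3, 6, 8, 5, 0, 9, 7, 4] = (0 1 10 4 6 5 8 9 7)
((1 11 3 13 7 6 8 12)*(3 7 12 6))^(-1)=((1 11 7 3 13 12)(6 8))^(-1)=(1 12 13 3 7 11)(6 8)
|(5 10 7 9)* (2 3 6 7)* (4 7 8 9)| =|(2 3 6 8 9 5 10)(4 7)| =14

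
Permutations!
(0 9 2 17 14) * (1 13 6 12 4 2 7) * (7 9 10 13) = (0 10 13 6 12 4 2 17 14)(1 7) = [10, 7, 17, 3, 2, 5, 12, 1, 8, 9, 13, 11, 4, 6, 0, 15, 16, 14]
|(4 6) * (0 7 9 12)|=4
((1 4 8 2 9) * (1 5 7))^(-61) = ((1 4 8 2 9 5 7))^(-61) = (1 8 9 7 4 2 5)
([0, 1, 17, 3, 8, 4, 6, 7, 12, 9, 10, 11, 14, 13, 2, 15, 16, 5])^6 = (2 14 12 8 4 5 17)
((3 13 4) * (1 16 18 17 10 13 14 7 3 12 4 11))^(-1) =(1 11 13 10 17 18 16)(3 7 14)(4 12)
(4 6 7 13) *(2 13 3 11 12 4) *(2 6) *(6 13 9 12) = [0, 1, 9, 11, 2, 5, 7, 3, 8, 12, 10, 6, 4, 13] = (13)(2 9 12 4)(3 11 6 7)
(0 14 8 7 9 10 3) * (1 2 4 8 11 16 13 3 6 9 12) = (0 14 11 16 13 3)(1 2 4 8 7 12)(6 9 10) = [14, 2, 4, 0, 8, 5, 9, 12, 7, 10, 6, 16, 1, 3, 11, 15, 13]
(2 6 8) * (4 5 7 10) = [0, 1, 6, 3, 5, 7, 8, 10, 2, 9, 4] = (2 6 8)(4 5 7 10)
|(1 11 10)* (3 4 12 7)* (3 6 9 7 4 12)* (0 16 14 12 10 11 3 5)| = 6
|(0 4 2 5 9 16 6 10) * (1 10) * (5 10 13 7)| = 28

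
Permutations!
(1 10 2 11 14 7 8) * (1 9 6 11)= [0, 10, 1, 3, 4, 5, 11, 8, 9, 6, 2, 14, 12, 13, 7]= (1 10 2)(6 11 14 7 8 9)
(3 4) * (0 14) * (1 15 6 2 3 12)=(0 14)(1 15 6 2 3 4 12)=[14, 15, 3, 4, 12, 5, 2, 7, 8, 9, 10, 11, 1, 13, 0, 6]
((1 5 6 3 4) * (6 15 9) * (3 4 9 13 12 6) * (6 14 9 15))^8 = (3 13 14)(9 15 12)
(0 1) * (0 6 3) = (0 1 6 3) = [1, 6, 2, 0, 4, 5, 3]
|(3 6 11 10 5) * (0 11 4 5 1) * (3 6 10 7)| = |(0 11 7 3 10 1)(4 5 6)| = 6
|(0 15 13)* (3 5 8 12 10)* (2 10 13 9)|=|(0 15 9 2 10 3 5 8 12 13)|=10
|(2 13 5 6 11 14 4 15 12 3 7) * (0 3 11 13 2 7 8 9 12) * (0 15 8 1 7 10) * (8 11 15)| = |(0 3 1 7 10)(4 11 14)(5 6 13)(8 9 12 15)| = 60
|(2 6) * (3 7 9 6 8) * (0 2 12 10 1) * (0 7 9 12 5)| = |(0 2 8 3 9 6 5)(1 7 12 10)| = 28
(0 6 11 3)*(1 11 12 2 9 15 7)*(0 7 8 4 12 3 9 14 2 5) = (0 6 3 7 1 11 9 15 8 4 12 5)(2 14) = [6, 11, 14, 7, 12, 0, 3, 1, 4, 15, 10, 9, 5, 13, 2, 8]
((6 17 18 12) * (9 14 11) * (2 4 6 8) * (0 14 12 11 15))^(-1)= ((0 14 15)(2 4 6 17 18 11 9 12 8))^(-1)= (0 15 14)(2 8 12 9 11 18 17 6 4)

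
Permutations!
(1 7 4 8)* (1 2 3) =(1 7 4 8 2 3) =[0, 7, 3, 1, 8, 5, 6, 4, 2]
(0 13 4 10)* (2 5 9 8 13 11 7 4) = (0 11 7 4 10)(2 5 9 8 13) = [11, 1, 5, 3, 10, 9, 6, 4, 13, 8, 0, 7, 12, 2]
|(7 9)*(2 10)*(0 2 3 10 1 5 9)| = 6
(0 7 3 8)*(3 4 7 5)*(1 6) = [5, 6, 2, 8, 7, 3, 1, 4, 0] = (0 5 3 8)(1 6)(4 7)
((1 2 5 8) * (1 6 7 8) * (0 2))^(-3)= ((0 2 5 1)(6 7 8))^(-3)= (8)(0 2 5 1)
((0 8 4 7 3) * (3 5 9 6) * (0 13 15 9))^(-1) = ((0 8 4 7 5)(3 13 15 9 6))^(-1) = (0 5 7 4 8)(3 6 9 15 13)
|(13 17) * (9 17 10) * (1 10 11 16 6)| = |(1 10 9 17 13 11 16 6)| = 8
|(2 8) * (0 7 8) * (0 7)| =3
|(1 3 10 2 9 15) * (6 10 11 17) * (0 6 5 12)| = |(0 6 10 2 9 15 1 3 11 17 5 12)| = 12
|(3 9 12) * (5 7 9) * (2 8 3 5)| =|(2 8 3)(5 7 9 12)| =12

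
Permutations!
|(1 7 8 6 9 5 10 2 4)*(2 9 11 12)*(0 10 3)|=40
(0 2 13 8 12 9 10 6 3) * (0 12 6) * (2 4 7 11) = (0 4 7 11 2 13 8 6 3 12 9 10) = [4, 1, 13, 12, 7, 5, 3, 11, 6, 10, 0, 2, 9, 8]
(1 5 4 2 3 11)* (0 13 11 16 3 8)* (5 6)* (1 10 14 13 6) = (0 6 5 4 2 8)(3 16)(10 14 13 11) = [6, 1, 8, 16, 2, 4, 5, 7, 0, 9, 14, 10, 12, 11, 13, 15, 3]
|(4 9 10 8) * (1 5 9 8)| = 4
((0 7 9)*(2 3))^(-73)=(0 9 7)(2 3)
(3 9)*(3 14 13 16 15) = (3 9 14 13 16 15) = [0, 1, 2, 9, 4, 5, 6, 7, 8, 14, 10, 11, 12, 16, 13, 3, 15]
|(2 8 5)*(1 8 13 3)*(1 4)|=|(1 8 5 2 13 3 4)|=7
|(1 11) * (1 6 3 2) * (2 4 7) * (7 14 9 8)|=10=|(1 11 6 3 4 14 9 8 7 2)|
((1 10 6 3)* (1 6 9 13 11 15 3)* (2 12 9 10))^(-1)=(1 6 3 15 11 13 9 12 2)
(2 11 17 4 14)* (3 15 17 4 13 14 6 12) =(2 11 4 6 12 3 15 17 13 14) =[0, 1, 11, 15, 6, 5, 12, 7, 8, 9, 10, 4, 3, 14, 2, 17, 16, 13]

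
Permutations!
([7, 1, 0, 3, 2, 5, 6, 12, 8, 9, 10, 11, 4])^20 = (12)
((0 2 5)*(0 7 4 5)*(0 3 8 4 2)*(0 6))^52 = ((0 6)(2 3 8 4 5 7))^52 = (2 5 8)(3 7 4)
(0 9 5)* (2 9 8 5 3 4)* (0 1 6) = (0 8 5 1 6)(2 9 3 4) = [8, 6, 9, 4, 2, 1, 0, 7, 5, 3]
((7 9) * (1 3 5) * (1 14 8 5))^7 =((1 3)(5 14 8)(7 9))^7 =(1 3)(5 14 8)(7 9)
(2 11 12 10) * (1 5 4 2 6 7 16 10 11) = (1 5 4 2)(6 7 16 10)(11 12) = [0, 5, 1, 3, 2, 4, 7, 16, 8, 9, 6, 12, 11, 13, 14, 15, 10]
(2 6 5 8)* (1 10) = [0, 10, 6, 3, 4, 8, 5, 7, 2, 9, 1] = (1 10)(2 6 5 8)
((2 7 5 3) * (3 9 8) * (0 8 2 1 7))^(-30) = (0 3 7 9)(1 5 2 8)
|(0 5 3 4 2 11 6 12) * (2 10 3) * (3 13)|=|(0 5 2 11 6 12)(3 4 10 13)|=12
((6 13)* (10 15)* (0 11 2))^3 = ((0 11 2)(6 13)(10 15))^3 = (6 13)(10 15)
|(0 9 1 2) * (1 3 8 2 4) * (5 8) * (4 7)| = |(0 9 3 5 8 2)(1 7 4)| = 6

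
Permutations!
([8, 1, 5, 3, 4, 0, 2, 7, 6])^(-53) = (0 6 5 8 2)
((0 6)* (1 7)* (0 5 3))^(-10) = ((0 6 5 3)(1 7))^(-10) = (7)(0 5)(3 6)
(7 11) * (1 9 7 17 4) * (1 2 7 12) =(1 9 12)(2 7 11 17 4) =[0, 9, 7, 3, 2, 5, 6, 11, 8, 12, 10, 17, 1, 13, 14, 15, 16, 4]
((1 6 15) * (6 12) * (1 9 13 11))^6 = (1 11 13 9 15 6 12)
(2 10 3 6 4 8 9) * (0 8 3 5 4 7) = (0 8 9 2 10 5 4 3 6 7) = [8, 1, 10, 6, 3, 4, 7, 0, 9, 2, 5]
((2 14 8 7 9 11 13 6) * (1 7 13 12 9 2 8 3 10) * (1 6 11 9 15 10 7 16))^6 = (16)(2 3)(6 10 15 12 11 13 8)(7 14)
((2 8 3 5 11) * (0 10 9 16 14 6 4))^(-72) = ((0 10 9 16 14 6 4)(2 8 3 5 11))^(-72) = (0 6 16 10 4 14 9)(2 5 8 11 3)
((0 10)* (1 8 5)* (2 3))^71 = (0 10)(1 5 8)(2 3)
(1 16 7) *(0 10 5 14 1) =[10, 16, 2, 3, 4, 14, 6, 0, 8, 9, 5, 11, 12, 13, 1, 15, 7] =(0 10 5 14 1 16 7)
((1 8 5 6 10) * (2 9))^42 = (1 5 10 8 6)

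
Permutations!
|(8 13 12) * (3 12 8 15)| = 6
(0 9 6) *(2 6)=(0 9 2 6)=[9, 1, 6, 3, 4, 5, 0, 7, 8, 2]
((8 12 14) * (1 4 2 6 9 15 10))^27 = ((1 4 2 6 9 15 10)(8 12 14))^27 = (1 10 15 9 6 2 4)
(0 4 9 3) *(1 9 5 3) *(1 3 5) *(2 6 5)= (0 4 1 9 3)(2 6 5)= [4, 9, 6, 0, 1, 2, 5, 7, 8, 3]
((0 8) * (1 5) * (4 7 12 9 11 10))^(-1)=(0 8)(1 5)(4 10 11 9 12 7)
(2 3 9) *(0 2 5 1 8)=(0 2 3 9 5 1 8)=[2, 8, 3, 9, 4, 1, 6, 7, 0, 5]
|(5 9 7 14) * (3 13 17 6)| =4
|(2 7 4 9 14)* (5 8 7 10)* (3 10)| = 9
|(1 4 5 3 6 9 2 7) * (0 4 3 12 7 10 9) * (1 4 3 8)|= |(0 3 6)(1 8)(2 10 9)(4 5 12 7)|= 12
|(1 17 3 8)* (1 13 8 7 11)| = |(1 17 3 7 11)(8 13)| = 10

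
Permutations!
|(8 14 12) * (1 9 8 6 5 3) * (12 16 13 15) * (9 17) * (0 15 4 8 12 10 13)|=56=|(0 15 10 13 4 8 14 16)(1 17 9 12 6 5 3)|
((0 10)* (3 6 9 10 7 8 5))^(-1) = ((0 7 8 5 3 6 9 10))^(-1) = (0 10 9 6 3 5 8 7)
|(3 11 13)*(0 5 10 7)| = 12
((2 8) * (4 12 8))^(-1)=((2 4 12 8))^(-1)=(2 8 12 4)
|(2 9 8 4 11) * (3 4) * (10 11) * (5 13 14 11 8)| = 12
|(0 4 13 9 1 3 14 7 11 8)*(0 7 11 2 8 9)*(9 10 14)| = |(0 4 13)(1 3 9)(2 8 7)(10 14 11)| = 3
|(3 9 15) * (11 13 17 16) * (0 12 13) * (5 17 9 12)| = |(0 5 17 16 11)(3 12 13 9 15)| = 5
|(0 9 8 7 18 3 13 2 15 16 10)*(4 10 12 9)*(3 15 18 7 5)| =30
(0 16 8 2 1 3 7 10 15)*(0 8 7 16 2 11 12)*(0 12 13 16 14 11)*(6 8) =[2, 3, 1, 14, 4, 5, 8, 10, 0, 9, 15, 13, 12, 16, 11, 6, 7] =(0 2 1 3 14 11 13 16 7 10 15 6 8)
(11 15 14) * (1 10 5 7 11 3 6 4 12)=(1 10 5 7 11 15 14 3 6 4 12)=[0, 10, 2, 6, 12, 7, 4, 11, 8, 9, 5, 15, 1, 13, 3, 14]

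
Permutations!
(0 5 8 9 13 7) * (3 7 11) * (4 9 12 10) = (0 5 8 12 10 4 9 13 11 3 7) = [5, 1, 2, 7, 9, 8, 6, 0, 12, 13, 4, 3, 10, 11]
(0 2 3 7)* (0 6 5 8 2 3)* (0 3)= [0, 1, 3, 7, 4, 8, 5, 6, 2]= (2 3 7 6 5 8)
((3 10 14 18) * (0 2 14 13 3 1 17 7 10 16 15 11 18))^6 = (1 16 7 11 13)(3 17 15 10 18)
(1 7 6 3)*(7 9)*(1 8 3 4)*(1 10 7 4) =(1 9 4 10 7 6)(3 8) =[0, 9, 2, 8, 10, 5, 1, 6, 3, 4, 7]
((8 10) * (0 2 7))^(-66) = (10)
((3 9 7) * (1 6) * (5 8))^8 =((1 6)(3 9 7)(5 8))^8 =(3 7 9)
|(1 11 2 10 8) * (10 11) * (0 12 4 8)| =6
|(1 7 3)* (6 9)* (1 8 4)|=|(1 7 3 8 4)(6 9)|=10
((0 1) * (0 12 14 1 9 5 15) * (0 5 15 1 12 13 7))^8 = (0 9 15 5 1 13 7)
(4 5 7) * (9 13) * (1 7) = (1 7 4 5)(9 13) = [0, 7, 2, 3, 5, 1, 6, 4, 8, 13, 10, 11, 12, 9]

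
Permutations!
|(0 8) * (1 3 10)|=|(0 8)(1 3 10)|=6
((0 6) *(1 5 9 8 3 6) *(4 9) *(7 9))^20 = (0 5 7 8 6 1 4 9 3) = ((0 1 5 4 7 9 8 3 6))^20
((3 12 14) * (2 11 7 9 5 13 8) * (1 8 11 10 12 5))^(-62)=(1 7 13 3 12 2)(5 14 10 8 9 11)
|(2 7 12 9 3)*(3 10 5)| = |(2 7 12 9 10 5 3)| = 7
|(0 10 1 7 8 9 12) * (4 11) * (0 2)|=8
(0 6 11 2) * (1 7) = (0 6 11 2)(1 7) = [6, 7, 0, 3, 4, 5, 11, 1, 8, 9, 10, 2]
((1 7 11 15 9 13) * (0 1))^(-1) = (0 13 9 15 11 7 1)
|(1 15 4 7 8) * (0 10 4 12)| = |(0 10 4 7 8 1 15 12)| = 8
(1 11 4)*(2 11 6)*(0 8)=(0 8)(1 6 2 11 4)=[8, 6, 11, 3, 1, 5, 2, 7, 0, 9, 10, 4]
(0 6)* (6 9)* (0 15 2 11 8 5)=[9, 1, 11, 3, 4, 0, 15, 7, 5, 6, 10, 8, 12, 13, 14, 2]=(0 9 6 15 2 11 8 5)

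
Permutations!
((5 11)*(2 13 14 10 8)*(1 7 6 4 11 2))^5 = (1 5 8 11 10 4 14 6 13 7 2)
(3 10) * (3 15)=[0, 1, 2, 10, 4, 5, 6, 7, 8, 9, 15, 11, 12, 13, 14, 3]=(3 10 15)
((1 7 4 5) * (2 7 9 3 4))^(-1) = (1 5 4 3 9)(2 7)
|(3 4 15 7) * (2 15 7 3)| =5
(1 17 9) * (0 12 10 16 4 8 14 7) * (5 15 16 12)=(0 5 15 16 4 8 14 7)(1 17 9)(10 12)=[5, 17, 2, 3, 8, 15, 6, 0, 14, 1, 12, 11, 10, 13, 7, 16, 4, 9]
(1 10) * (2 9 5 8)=(1 10)(2 9 5 8)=[0, 10, 9, 3, 4, 8, 6, 7, 2, 5, 1]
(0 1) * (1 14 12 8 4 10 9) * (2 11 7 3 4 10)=[14, 0, 11, 4, 2, 5, 6, 3, 10, 1, 9, 7, 8, 13, 12]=(0 14 12 8 10 9 1)(2 11 7 3 4)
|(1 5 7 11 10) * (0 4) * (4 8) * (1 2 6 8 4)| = |(0 4)(1 5 7 11 10 2 6 8)| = 8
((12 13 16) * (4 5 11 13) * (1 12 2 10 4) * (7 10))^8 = ((1 12)(2 7 10 4 5 11 13 16))^8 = (16)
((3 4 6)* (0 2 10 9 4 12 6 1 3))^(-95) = ((0 2 10 9 4 1 3 12 6))^(-95) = (0 4 6 9 12 10 3 2 1)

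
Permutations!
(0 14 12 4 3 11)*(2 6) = [14, 1, 6, 11, 3, 5, 2, 7, 8, 9, 10, 0, 4, 13, 12] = (0 14 12 4 3 11)(2 6)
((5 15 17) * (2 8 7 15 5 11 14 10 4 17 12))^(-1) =((2 8 7 15 12)(4 17 11 14 10))^(-1) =(2 12 15 7 8)(4 10 14 11 17)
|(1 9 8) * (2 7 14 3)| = |(1 9 8)(2 7 14 3)| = 12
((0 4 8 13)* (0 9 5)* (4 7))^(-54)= ((0 7 4 8 13 9 5))^(-54)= (0 4 13 5 7 8 9)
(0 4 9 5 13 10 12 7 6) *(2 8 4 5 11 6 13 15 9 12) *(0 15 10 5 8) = [8, 1, 0, 3, 12, 10, 15, 13, 4, 11, 2, 6, 7, 5, 14, 9] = (0 8 4 12 7 13 5 10 2)(6 15 9 11)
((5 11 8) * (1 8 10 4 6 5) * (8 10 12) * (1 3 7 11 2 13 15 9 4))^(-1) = (1 10)(2 5 6 4 9 15 13)(3 8 12 11 7)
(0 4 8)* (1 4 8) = [8, 4, 2, 3, 1, 5, 6, 7, 0] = (0 8)(1 4)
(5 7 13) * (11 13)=(5 7 11 13)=[0, 1, 2, 3, 4, 7, 6, 11, 8, 9, 10, 13, 12, 5]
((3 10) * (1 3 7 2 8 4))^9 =(1 10 2 4 3 7 8)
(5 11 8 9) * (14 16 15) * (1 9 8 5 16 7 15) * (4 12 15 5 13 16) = (1 9 4 12 15 14 7 5 11 13 16) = [0, 9, 2, 3, 12, 11, 6, 5, 8, 4, 10, 13, 15, 16, 7, 14, 1]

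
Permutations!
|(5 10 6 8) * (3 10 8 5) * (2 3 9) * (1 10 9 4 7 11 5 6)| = 30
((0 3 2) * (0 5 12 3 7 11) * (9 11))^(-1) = ((0 7 9 11)(2 5 12 3))^(-1) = (0 11 9 7)(2 3 12 5)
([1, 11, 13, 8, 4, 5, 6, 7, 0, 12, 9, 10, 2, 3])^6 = [2, 13, 11, 9, 4, 5, 6, 7, 12, 0, 8, 3, 1, 10]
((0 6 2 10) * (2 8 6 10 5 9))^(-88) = ((0 10)(2 5 9)(6 8))^(-88) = (10)(2 9 5)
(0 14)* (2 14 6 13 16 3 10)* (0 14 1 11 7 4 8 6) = [0, 11, 1, 10, 8, 5, 13, 4, 6, 9, 2, 7, 12, 16, 14, 15, 3] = (1 11 7 4 8 6 13 16 3 10 2)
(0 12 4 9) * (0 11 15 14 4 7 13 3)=(0 12 7 13 3)(4 9 11 15 14)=[12, 1, 2, 0, 9, 5, 6, 13, 8, 11, 10, 15, 7, 3, 4, 14]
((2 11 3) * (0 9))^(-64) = ((0 9)(2 11 3))^(-64) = (2 3 11)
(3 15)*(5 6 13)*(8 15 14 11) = (3 14 11 8 15)(5 6 13) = [0, 1, 2, 14, 4, 6, 13, 7, 15, 9, 10, 8, 12, 5, 11, 3]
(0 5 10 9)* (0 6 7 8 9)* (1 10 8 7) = (0 5 8 9 6 1 10) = [5, 10, 2, 3, 4, 8, 1, 7, 9, 6, 0]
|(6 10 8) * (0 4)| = |(0 4)(6 10 8)| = 6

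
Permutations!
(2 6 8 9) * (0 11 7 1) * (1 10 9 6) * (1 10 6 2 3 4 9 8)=(0 11 7 6 1)(2 10 8)(3 4 9)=[11, 0, 10, 4, 9, 5, 1, 6, 2, 3, 8, 7]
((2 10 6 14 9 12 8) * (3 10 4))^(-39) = ((2 4 3 10 6 14 9 12 8))^(-39) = (2 9 10)(3 8 14)(4 12 6)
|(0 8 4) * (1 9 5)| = |(0 8 4)(1 9 5)| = 3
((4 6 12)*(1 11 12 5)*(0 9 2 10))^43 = (0 10 2 9)(1 11 12 4 6 5)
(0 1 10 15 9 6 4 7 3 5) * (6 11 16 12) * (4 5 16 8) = (0 1 10 15 9 11 8 4 7 3 16 12 6 5) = [1, 10, 2, 16, 7, 0, 5, 3, 4, 11, 15, 8, 6, 13, 14, 9, 12]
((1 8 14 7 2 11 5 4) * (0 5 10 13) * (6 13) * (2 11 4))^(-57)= ((0 5 2 4 1 8 14 7 11 10 6 13))^(-57)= (0 4 14 10)(1 7 6 5)(2 8 11 13)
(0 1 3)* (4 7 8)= [1, 3, 2, 0, 7, 5, 6, 8, 4]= (0 1 3)(4 7 8)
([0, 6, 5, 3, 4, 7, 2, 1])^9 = [0, 7, 6, 3, 4, 2, 1, 5]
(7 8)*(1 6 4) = [0, 6, 2, 3, 1, 5, 4, 8, 7] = (1 6 4)(7 8)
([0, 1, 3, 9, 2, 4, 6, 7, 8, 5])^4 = (2 4 5 9 3)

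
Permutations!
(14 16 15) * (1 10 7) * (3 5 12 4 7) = (1 10 3 5 12 4 7)(14 16 15) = [0, 10, 2, 5, 7, 12, 6, 1, 8, 9, 3, 11, 4, 13, 16, 14, 15]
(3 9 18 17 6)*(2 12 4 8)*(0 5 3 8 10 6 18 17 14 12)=(0 5 3 9 17 18 14 12 4 10 6 8 2)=[5, 1, 0, 9, 10, 3, 8, 7, 2, 17, 6, 11, 4, 13, 12, 15, 16, 18, 14]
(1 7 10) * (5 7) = (1 5 7 10) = [0, 5, 2, 3, 4, 7, 6, 10, 8, 9, 1]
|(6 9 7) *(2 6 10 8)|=|(2 6 9 7 10 8)|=6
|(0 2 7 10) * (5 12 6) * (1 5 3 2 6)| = |(0 6 3 2 7 10)(1 5 12)| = 6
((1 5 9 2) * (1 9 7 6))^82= (9)(1 7)(5 6)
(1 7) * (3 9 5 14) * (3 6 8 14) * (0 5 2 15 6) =(0 5 3 9 2 15 6 8 14)(1 7) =[5, 7, 15, 9, 4, 3, 8, 1, 14, 2, 10, 11, 12, 13, 0, 6]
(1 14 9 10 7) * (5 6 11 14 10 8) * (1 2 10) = [0, 1, 10, 3, 4, 6, 11, 2, 5, 8, 7, 14, 12, 13, 9] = (2 10 7)(5 6 11 14 9 8)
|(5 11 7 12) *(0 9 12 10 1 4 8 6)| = |(0 9 12 5 11 7 10 1 4 8 6)| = 11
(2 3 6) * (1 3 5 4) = (1 3 6 2 5 4) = [0, 3, 5, 6, 1, 4, 2]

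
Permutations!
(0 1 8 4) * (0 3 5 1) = (1 8 4 3 5) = [0, 8, 2, 5, 3, 1, 6, 7, 4]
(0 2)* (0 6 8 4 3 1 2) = [0, 2, 6, 1, 3, 5, 8, 7, 4] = (1 2 6 8 4 3)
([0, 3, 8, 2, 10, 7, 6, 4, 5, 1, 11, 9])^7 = [0, 10, 9, 11, 8, 3, 6, 2, 1, 4, 5, 7]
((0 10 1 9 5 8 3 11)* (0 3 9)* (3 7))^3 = ((0 10 1)(3 11 7)(5 8 9))^3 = (11)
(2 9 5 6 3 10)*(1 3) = (1 3 10 2 9 5 6) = [0, 3, 9, 10, 4, 6, 1, 7, 8, 5, 2]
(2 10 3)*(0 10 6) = [10, 1, 6, 2, 4, 5, 0, 7, 8, 9, 3] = (0 10 3 2 6)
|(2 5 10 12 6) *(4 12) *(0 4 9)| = |(0 4 12 6 2 5 10 9)| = 8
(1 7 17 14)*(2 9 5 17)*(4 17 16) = (1 7 2 9 5 16 4 17 14) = [0, 7, 9, 3, 17, 16, 6, 2, 8, 5, 10, 11, 12, 13, 1, 15, 4, 14]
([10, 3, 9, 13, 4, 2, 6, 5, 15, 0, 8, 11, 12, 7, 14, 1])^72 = [13, 9, 1, 0, 4, 15, 6, 8, 5, 3, 7, 11, 12, 10, 14, 2]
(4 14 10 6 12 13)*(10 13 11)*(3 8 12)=(3 8 12 11 10 6)(4 14 13)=[0, 1, 2, 8, 14, 5, 3, 7, 12, 9, 6, 10, 11, 4, 13]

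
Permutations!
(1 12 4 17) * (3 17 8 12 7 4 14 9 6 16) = (1 7 4 8 12 14 9 6 16 3 17) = [0, 7, 2, 17, 8, 5, 16, 4, 12, 6, 10, 11, 14, 13, 9, 15, 3, 1]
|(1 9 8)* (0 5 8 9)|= 4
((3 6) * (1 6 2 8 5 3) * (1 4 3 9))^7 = ((1 6 4 3 2 8 5 9))^7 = (1 9 5 8 2 3 4 6)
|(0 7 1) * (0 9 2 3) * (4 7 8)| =8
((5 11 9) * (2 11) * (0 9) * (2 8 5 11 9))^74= (0 9)(2 11)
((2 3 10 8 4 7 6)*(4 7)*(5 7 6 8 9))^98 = (2 10 5 8)(3 9 7 6)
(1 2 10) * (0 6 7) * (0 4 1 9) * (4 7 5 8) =(0 6 5 8 4 1 2 10 9) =[6, 2, 10, 3, 1, 8, 5, 7, 4, 0, 9]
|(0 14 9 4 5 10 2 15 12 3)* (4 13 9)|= 18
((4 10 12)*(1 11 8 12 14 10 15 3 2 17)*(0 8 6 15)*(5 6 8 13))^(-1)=(0 4 12 8 11 1 17 2 3 15 6 5 13)(10 14)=((0 13 5 6 15 3 2 17 1 11 8 12 4)(10 14))^(-1)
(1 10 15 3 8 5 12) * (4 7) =(1 10 15 3 8 5 12)(4 7) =[0, 10, 2, 8, 7, 12, 6, 4, 5, 9, 15, 11, 1, 13, 14, 3]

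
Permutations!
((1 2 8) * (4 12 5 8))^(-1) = (1 8 5 12 4 2)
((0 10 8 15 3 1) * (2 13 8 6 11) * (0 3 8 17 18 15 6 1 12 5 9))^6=(0 9 5 12 3 1 10)(2 6 15 17)(8 18 13 11)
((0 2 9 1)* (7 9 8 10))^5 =((0 2 8 10 7 9 1))^5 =(0 9 10 2 1 7 8)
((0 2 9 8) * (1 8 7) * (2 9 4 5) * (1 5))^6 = ((0 9 7 5 2 4 1 8))^6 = (0 1 2 7)(4 5 9 8)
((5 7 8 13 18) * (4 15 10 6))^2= ((4 15 10 6)(5 7 8 13 18))^2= (4 10)(5 8 18 7 13)(6 15)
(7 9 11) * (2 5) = (2 5)(7 9 11) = [0, 1, 5, 3, 4, 2, 6, 9, 8, 11, 10, 7]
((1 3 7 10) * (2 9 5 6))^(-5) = (1 10 7 3)(2 6 5 9)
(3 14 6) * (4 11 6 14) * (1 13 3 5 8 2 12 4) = (14)(1 13 3)(2 12 4 11 6 5 8) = [0, 13, 12, 1, 11, 8, 5, 7, 2, 9, 10, 6, 4, 3, 14]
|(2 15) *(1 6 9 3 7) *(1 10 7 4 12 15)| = 8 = |(1 6 9 3 4 12 15 2)(7 10)|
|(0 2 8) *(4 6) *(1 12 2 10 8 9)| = |(0 10 8)(1 12 2 9)(4 6)| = 12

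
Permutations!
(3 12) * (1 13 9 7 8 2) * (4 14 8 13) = (1 4 14 8 2)(3 12)(7 13 9) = [0, 4, 1, 12, 14, 5, 6, 13, 2, 7, 10, 11, 3, 9, 8]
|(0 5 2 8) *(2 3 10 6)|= |(0 5 3 10 6 2 8)|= 7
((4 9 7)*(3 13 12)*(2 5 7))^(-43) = (2 7 9 5 4)(3 12 13)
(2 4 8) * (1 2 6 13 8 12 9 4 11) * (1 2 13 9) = [0, 13, 11, 3, 12, 5, 9, 7, 6, 4, 10, 2, 1, 8] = (1 13 8 6 9 4 12)(2 11)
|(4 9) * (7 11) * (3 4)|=|(3 4 9)(7 11)|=6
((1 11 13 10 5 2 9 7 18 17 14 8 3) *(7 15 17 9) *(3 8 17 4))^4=(1 5 9)(2 15 11)(3 10 18)(4 13 7)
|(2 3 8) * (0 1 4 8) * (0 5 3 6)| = 6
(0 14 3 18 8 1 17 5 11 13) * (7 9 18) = [14, 17, 2, 7, 4, 11, 6, 9, 1, 18, 10, 13, 12, 0, 3, 15, 16, 5, 8] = (0 14 3 7 9 18 8 1 17 5 11 13)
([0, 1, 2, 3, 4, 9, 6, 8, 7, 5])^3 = (5 9)(7 8)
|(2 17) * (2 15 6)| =4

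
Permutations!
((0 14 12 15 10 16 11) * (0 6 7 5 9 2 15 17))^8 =((0 14 12 17)(2 15 10 16 11 6 7 5 9))^8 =(17)(2 9 5 7 6 11 16 10 15)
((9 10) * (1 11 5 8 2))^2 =((1 11 5 8 2)(9 10))^2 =(1 5 2 11 8)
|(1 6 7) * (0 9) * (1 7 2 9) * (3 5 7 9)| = 8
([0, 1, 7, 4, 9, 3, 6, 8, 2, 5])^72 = [0, 1, 2, 3, 4, 5, 6, 7, 8, 9]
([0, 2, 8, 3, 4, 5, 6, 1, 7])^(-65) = [0, 7, 1, 3, 4, 5, 6, 8, 2]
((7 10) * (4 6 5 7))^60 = ((4 6 5 7 10))^60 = (10)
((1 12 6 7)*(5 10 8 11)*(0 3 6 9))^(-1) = ((0 3 6 7 1 12 9)(5 10 8 11))^(-1) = (0 9 12 1 7 6 3)(5 11 8 10)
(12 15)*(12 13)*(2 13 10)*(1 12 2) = (1 12 15 10)(2 13) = [0, 12, 13, 3, 4, 5, 6, 7, 8, 9, 1, 11, 15, 2, 14, 10]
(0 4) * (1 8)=[4, 8, 2, 3, 0, 5, 6, 7, 1]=(0 4)(1 8)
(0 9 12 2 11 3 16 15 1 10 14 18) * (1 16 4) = (0 9 12 2 11 3 4 1 10 14 18)(15 16) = [9, 10, 11, 4, 1, 5, 6, 7, 8, 12, 14, 3, 2, 13, 18, 16, 15, 17, 0]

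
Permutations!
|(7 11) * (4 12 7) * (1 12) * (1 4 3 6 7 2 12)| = 4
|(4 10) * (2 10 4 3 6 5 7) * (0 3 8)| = 8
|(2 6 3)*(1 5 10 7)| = 12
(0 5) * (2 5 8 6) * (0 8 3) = (0 3)(2 5 8 6) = [3, 1, 5, 0, 4, 8, 2, 7, 6]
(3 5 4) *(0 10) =(0 10)(3 5 4) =[10, 1, 2, 5, 3, 4, 6, 7, 8, 9, 0]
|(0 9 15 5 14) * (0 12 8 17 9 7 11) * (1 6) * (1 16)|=21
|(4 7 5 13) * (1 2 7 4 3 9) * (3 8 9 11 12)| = |(1 2 7 5 13 8 9)(3 11 12)| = 21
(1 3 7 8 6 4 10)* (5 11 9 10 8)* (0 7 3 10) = [7, 10, 2, 3, 8, 11, 4, 5, 6, 0, 1, 9] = (0 7 5 11 9)(1 10)(4 8 6)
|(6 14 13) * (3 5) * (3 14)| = 5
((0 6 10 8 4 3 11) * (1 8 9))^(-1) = ((0 6 10 9 1 8 4 3 11))^(-1) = (0 11 3 4 8 1 9 10 6)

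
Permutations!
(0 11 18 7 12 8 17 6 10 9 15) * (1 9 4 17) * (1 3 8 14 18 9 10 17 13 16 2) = (0 11 9 15)(1 10 4 13 16 2)(3 8)(6 17)(7 12 14 18) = [11, 10, 1, 8, 13, 5, 17, 12, 3, 15, 4, 9, 14, 16, 18, 0, 2, 6, 7]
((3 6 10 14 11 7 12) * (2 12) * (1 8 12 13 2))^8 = ((1 8 12 3 6 10 14 11 7)(2 13))^8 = (1 7 11 14 10 6 3 12 8)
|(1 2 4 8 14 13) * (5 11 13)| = |(1 2 4 8 14 5 11 13)| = 8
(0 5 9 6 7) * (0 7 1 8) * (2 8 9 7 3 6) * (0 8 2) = (0 5 7 3 6 1 9) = [5, 9, 2, 6, 4, 7, 1, 3, 8, 0]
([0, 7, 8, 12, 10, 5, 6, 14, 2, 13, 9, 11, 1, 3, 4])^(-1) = [0, 12, 8, 13, 14, 5, 6, 1, 2, 10, 4, 11, 3, 9, 7]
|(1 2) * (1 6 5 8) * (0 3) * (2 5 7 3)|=|(0 2 6 7 3)(1 5 8)|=15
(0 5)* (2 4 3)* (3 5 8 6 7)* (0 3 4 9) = (0 8 6 7 4 5 3 2 9) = [8, 1, 9, 2, 5, 3, 7, 4, 6, 0]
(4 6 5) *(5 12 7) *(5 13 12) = [0, 1, 2, 3, 6, 4, 5, 13, 8, 9, 10, 11, 7, 12] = (4 6 5)(7 13 12)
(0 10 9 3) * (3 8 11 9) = [10, 1, 2, 0, 4, 5, 6, 7, 11, 8, 3, 9] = (0 10 3)(8 11 9)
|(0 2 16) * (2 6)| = |(0 6 2 16)| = 4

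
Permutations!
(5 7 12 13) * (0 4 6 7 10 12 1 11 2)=(0 4 6 7 1 11 2)(5 10 12 13)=[4, 11, 0, 3, 6, 10, 7, 1, 8, 9, 12, 2, 13, 5]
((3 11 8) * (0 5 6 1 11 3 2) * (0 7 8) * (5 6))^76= (11)(2 7 8)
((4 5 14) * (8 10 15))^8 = (4 14 5)(8 15 10) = ((4 5 14)(8 10 15))^8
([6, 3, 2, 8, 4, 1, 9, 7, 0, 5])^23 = [9, 8, 2, 0, 4, 3, 5, 7, 6, 1]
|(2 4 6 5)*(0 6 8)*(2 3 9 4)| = 7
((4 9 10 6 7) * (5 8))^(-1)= ((4 9 10 6 7)(5 8))^(-1)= (4 7 6 10 9)(5 8)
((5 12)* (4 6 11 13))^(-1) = ((4 6 11 13)(5 12))^(-1) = (4 13 11 6)(5 12)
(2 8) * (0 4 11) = (0 4 11)(2 8) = [4, 1, 8, 3, 11, 5, 6, 7, 2, 9, 10, 0]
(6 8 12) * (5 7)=(5 7)(6 8 12)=[0, 1, 2, 3, 4, 7, 8, 5, 12, 9, 10, 11, 6]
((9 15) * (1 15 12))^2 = (1 9)(12 15)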